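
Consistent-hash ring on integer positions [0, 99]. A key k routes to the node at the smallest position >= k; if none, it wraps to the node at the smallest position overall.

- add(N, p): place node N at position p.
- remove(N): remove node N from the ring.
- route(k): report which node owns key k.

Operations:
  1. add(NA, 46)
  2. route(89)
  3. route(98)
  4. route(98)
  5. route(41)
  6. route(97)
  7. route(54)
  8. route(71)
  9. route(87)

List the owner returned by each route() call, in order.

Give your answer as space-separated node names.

Op 1: add NA@46 -> ring=[46:NA]
Op 2: route key 89: none >= 89, wrap to smallest pos 46 -> NA
Op 3: route key 98: none >= 98, wrap to smallest pos 46 -> NA
Op 4: route key 98: none >= 98, wrap to smallest pos 46 -> NA
Op 5: route key 41: smallest pos >= 41 is 46 -> NA
Op 6: route key 97: none >= 97, wrap to smallest pos 46 -> NA
Op 7: route key 54: none >= 54, wrap to smallest pos 46 -> NA
Op 8: route key 71: none >= 71, wrap to smallest pos 46 -> NA
Op 9: route key 87: none >= 87, wrap to smallest pos 46 -> NA

Answer: NA NA NA NA NA NA NA NA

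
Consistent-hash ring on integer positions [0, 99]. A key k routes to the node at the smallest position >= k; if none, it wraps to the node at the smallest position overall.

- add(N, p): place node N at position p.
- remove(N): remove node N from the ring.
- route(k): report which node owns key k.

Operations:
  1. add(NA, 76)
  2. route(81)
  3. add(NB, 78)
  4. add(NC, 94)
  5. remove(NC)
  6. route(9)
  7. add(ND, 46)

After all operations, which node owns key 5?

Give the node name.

Op 1: add NA@76 -> ring=[76:NA]
Op 2: route key 81: none >= 81, wrap to smallest pos 76 -> NA
Op 3: add NB@78 -> ring=[76:NA,78:NB]
Op 4: add NC@94 -> ring=[76:NA,78:NB,94:NC]
Op 5: remove NC -> ring=[76:NA,78:NB]
Op 6: route key 9: smallest pos >= 9 is 76 -> NA
Op 7: add ND@46 -> ring=[46:ND,76:NA,78:NB]
Final route key 5: smallest pos >= 5 is 46 -> ND

Answer: ND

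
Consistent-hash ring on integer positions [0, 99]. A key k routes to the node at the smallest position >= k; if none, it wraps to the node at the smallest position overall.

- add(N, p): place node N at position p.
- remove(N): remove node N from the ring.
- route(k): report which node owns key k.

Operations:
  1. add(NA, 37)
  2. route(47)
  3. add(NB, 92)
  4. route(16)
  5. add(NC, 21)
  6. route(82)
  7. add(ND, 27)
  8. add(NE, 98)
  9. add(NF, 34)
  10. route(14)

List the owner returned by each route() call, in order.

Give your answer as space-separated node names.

Answer: NA NA NB NC

Derivation:
Op 1: add NA@37 -> ring=[37:NA]
Op 2: route key 47: none >= 47, wrap to smallest pos 37 -> NA
Op 3: add NB@92 -> ring=[37:NA,92:NB]
Op 4: route key 16: smallest pos >= 16 is 37 -> NA
Op 5: add NC@21 -> ring=[21:NC,37:NA,92:NB]
Op 6: route key 82: smallest pos >= 82 is 92 -> NB
Op 7: add ND@27 -> ring=[21:NC,27:ND,37:NA,92:NB]
Op 8: add NE@98 -> ring=[21:NC,27:ND,37:NA,92:NB,98:NE]
Op 9: add NF@34 -> ring=[21:NC,27:ND,34:NF,37:NA,92:NB,98:NE]
Op 10: route key 14: smallest pos >= 14 is 21 -> NC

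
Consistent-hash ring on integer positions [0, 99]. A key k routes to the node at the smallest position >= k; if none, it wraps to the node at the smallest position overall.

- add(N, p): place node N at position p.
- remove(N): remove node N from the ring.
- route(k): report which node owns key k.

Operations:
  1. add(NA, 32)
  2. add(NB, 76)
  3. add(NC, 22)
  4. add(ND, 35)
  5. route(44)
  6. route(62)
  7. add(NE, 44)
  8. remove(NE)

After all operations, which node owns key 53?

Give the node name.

Op 1: add NA@32 -> ring=[32:NA]
Op 2: add NB@76 -> ring=[32:NA,76:NB]
Op 3: add NC@22 -> ring=[22:NC,32:NA,76:NB]
Op 4: add ND@35 -> ring=[22:NC,32:NA,35:ND,76:NB]
Op 5: route key 44: smallest pos >= 44 is 76 -> NB
Op 6: route key 62: smallest pos >= 62 is 76 -> NB
Op 7: add NE@44 -> ring=[22:NC,32:NA,35:ND,44:NE,76:NB]
Op 8: remove NE -> ring=[22:NC,32:NA,35:ND,76:NB]
Final route key 53: smallest pos >= 53 is 76 -> NB

Answer: NB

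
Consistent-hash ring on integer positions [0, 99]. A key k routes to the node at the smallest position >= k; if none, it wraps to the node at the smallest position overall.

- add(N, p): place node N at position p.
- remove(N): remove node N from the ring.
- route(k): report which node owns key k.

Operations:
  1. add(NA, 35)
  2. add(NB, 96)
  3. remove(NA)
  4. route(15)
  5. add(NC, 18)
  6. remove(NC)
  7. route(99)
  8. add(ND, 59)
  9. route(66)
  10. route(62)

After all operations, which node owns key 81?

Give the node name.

Op 1: add NA@35 -> ring=[35:NA]
Op 2: add NB@96 -> ring=[35:NA,96:NB]
Op 3: remove NA -> ring=[96:NB]
Op 4: route key 15: smallest pos >= 15 is 96 -> NB
Op 5: add NC@18 -> ring=[18:NC,96:NB]
Op 6: remove NC -> ring=[96:NB]
Op 7: route key 99: none >= 99, wrap to smallest pos 96 -> NB
Op 8: add ND@59 -> ring=[59:ND,96:NB]
Op 9: route key 66: smallest pos >= 66 is 96 -> NB
Op 10: route key 62: smallest pos >= 62 is 96 -> NB
Final route key 81: smallest pos >= 81 is 96 -> NB

Answer: NB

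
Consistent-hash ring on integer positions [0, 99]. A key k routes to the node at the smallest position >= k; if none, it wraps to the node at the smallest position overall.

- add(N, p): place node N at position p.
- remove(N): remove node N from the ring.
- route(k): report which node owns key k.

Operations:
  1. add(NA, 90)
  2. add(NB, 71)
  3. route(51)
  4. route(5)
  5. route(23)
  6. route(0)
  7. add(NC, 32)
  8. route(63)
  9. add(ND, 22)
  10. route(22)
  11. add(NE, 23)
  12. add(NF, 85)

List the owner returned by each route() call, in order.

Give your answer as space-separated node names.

Op 1: add NA@90 -> ring=[90:NA]
Op 2: add NB@71 -> ring=[71:NB,90:NA]
Op 3: route key 51: smallest pos >= 51 is 71 -> NB
Op 4: route key 5: smallest pos >= 5 is 71 -> NB
Op 5: route key 23: smallest pos >= 23 is 71 -> NB
Op 6: route key 0: smallest pos >= 0 is 71 -> NB
Op 7: add NC@32 -> ring=[32:NC,71:NB,90:NA]
Op 8: route key 63: smallest pos >= 63 is 71 -> NB
Op 9: add ND@22 -> ring=[22:ND,32:NC,71:NB,90:NA]
Op 10: route key 22: smallest pos >= 22 is 22 -> ND
Op 11: add NE@23 -> ring=[22:ND,23:NE,32:NC,71:NB,90:NA]
Op 12: add NF@85 -> ring=[22:ND,23:NE,32:NC,71:NB,85:NF,90:NA]

Answer: NB NB NB NB NB ND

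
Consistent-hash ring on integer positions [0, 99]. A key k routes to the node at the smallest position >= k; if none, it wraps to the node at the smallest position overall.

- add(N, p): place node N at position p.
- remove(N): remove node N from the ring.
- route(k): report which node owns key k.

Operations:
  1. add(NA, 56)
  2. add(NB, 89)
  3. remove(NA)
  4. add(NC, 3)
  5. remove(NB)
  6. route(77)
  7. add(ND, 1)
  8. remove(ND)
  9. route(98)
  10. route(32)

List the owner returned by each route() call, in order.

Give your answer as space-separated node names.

Op 1: add NA@56 -> ring=[56:NA]
Op 2: add NB@89 -> ring=[56:NA,89:NB]
Op 3: remove NA -> ring=[89:NB]
Op 4: add NC@3 -> ring=[3:NC,89:NB]
Op 5: remove NB -> ring=[3:NC]
Op 6: route key 77: none >= 77, wrap to smallest pos 3 -> NC
Op 7: add ND@1 -> ring=[1:ND,3:NC]
Op 8: remove ND -> ring=[3:NC]
Op 9: route key 98: none >= 98, wrap to smallest pos 3 -> NC
Op 10: route key 32: none >= 32, wrap to smallest pos 3 -> NC

Answer: NC NC NC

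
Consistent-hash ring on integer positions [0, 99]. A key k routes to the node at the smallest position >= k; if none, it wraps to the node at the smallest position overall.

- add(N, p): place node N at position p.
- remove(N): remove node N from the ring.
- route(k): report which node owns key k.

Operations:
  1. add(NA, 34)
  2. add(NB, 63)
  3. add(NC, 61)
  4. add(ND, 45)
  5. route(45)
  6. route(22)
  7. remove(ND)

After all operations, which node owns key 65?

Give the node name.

Answer: NA

Derivation:
Op 1: add NA@34 -> ring=[34:NA]
Op 2: add NB@63 -> ring=[34:NA,63:NB]
Op 3: add NC@61 -> ring=[34:NA,61:NC,63:NB]
Op 4: add ND@45 -> ring=[34:NA,45:ND,61:NC,63:NB]
Op 5: route key 45: smallest pos >= 45 is 45 -> ND
Op 6: route key 22: smallest pos >= 22 is 34 -> NA
Op 7: remove ND -> ring=[34:NA,61:NC,63:NB]
Final route key 65: none >= 65, wrap to smallest pos 34 -> NA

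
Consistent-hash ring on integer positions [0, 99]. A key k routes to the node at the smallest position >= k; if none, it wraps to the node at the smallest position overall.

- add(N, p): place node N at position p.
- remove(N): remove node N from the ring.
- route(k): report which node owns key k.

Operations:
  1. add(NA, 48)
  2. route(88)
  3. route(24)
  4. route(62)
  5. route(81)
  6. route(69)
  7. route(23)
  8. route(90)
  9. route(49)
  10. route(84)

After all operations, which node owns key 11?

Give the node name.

Op 1: add NA@48 -> ring=[48:NA]
Op 2: route key 88: none >= 88, wrap to smallest pos 48 -> NA
Op 3: route key 24: smallest pos >= 24 is 48 -> NA
Op 4: route key 62: none >= 62, wrap to smallest pos 48 -> NA
Op 5: route key 81: none >= 81, wrap to smallest pos 48 -> NA
Op 6: route key 69: none >= 69, wrap to smallest pos 48 -> NA
Op 7: route key 23: smallest pos >= 23 is 48 -> NA
Op 8: route key 90: none >= 90, wrap to smallest pos 48 -> NA
Op 9: route key 49: none >= 49, wrap to smallest pos 48 -> NA
Op 10: route key 84: none >= 84, wrap to smallest pos 48 -> NA
Final route key 11: smallest pos >= 11 is 48 -> NA

Answer: NA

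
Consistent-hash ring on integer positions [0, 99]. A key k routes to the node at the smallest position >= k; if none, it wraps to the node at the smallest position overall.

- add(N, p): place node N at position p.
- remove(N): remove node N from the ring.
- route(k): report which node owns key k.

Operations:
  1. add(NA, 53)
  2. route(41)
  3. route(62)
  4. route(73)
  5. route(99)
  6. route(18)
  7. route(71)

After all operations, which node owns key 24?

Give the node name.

Answer: NA

Derivation:
Op 1: add NA@53 -> ring=[53:NA]
Op 2: route key 41: smallest pos >= 41 is 53 -> NA
Op 3: route key 62: none >= 62, wrap to smallest pos 53 -> NA
Op 4: route key 73: none >= 73, wrap to smallest pos 53 -> NA
Op 5: route key 99: none >= 99, wrap to smallest pos 53 -> NA
Op 6: route key 18: smallest pos >= 18 is 53 -> NA
Op 7: route key 71: none >= 71, wrap to smallest pos 53 -> NA
Final route key 24: smallest pos >= 24 is 53 -> NA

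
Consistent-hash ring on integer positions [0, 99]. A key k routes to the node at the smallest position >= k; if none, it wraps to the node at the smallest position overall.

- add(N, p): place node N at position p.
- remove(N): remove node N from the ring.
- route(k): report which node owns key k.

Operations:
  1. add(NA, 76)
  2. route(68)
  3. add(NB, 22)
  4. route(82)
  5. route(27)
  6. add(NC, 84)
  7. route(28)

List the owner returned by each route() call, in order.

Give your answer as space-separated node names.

Answer: NA NB NA NA

Derivation:
Op 1: add NA@76 -> ring=[76:NA]
Op 2: route key 68: smallest pos >= 68 is 76 -> NA
Op 3: add NB@22 -> ring=[22:NB,76:NA]
Op 4: route key 82: none >= 82, wrap to smallest pos 22 -> NB
Op 5: route key 27: smallest pos >= 27 is 76 -> NA
Op 6: add NC@84 -> ring=[22:NB,76:NA,84:NC]
Op 7: route key 28: smallest pos >= 28 is 76 -> NA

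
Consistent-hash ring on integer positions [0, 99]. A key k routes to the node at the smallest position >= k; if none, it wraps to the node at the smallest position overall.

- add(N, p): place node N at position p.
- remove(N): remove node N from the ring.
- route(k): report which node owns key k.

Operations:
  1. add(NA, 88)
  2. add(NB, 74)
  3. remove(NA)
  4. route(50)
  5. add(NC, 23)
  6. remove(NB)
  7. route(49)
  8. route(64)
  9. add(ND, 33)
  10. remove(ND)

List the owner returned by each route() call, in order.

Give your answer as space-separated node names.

Answer: NB NC NC

Derivation:
Op 1: add NA@88 -> ring=[88:NA]
Op 2: add NB@74 -> ring=[74:NB,88:NA]
Op 3: remove NA -> ring=[74:NB]
Op 4: route key 50: smallest pos >= 50 is 74 -> NB
Op 5: add NC@23 -> ring=[23:NC,74:NB]
Op 6: remove NB -> ring=[23:NC]
Op 7: route key 49: none >= 49, wrap to smallest pos 23 -> NC
Op 8: route key 64: none >= 64, wrap to smallest pos 23 -> NC
Op 9: add ND@33 -> ring=[23:NC,33:ND]
Op 10: remove ND -> ring=[23:NC]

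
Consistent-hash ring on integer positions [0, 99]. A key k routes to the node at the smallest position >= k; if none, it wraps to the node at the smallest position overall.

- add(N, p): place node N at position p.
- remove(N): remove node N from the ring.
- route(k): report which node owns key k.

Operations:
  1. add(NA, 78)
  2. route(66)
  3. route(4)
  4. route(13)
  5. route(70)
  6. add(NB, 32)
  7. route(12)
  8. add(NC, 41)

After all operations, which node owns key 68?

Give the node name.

Answer: NA

Derivation:
Op 1: add NA@78 -> ring=[78:NA]
Op 2: route key 66: smallest pos >= 66 is 78 -> NA
Op 3: route key 4: smallest pos >= 4 is 78 -> NA
Op 4: route key 13: smallest pos >= 13 is 78 -> NA
Op 5: route key 70: smallest pos >= 70 is 78 -> NA
Op 6: add NB@32 -> ring=[32:NB,78:NA]
Op 7: route key 12: smallest pos >= 12 is 32 -> NB
Op 8: add NC@41 -> ring=[32:NB,41:NC,78:NA]
Final route key 68: smallest pos >= 68 is 78 -> NA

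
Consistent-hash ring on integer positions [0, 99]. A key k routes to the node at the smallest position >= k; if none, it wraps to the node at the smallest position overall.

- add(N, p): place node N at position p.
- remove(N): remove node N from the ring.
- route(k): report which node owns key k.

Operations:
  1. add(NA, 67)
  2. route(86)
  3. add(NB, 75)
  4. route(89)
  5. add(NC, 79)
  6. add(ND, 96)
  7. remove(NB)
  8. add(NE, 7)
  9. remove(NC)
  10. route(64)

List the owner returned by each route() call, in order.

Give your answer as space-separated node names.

Op 1: add NA@67 -> ring=[67:NA]
Op 2: route key 86: none >= 86, wrap to smallest pos 67 -> NA
Op 3: add NB@75 -> ring=[67:NA,75:NB]
Op 4: route key 89: none >= 89, wrap to smallest pos 67 -> NA
Op 5: add NC@79 -> ring=[67:NA,75:NB,79:NC]
Op 6: add ND@96 -> ring=[67:NA,75:NB,79:NC,96:ND]
Op 7: remove NB -> ring=[67:NA,79:NC,96:ND]
Op 8: add NE@7 -> ring=[7:NE,67:NA,79:NC,96:ND]
Op 9: remove NC -> ring=[7:NE,67:NA,96:ND]
Op 10: route key 64: smallest pos >= 64 is 67 -> NA

Answer: NA NA NA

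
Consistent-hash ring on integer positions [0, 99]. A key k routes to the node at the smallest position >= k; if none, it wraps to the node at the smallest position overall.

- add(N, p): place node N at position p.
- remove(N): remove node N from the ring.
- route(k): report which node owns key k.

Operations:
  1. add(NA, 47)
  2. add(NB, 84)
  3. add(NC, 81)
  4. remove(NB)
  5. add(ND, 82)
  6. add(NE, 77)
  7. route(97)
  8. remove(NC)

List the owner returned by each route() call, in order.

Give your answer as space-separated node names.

Op 1: add NA@47 -> ring=[47:NA]
Op 2: add NB@84 -> ring=[47:NA,84:NB]
Op 3: add NC@81 -> ring=[47:NA,81:NC,84:NB]
Op 4: remove NB -> ring=[47:NA,81:NC]
Op 5: add ND@82 -> ring=[47:NA,81:NC,82:ND]
Op 6: add NE@77 -> ring=[47:NA,77:NE,81:NC,82:ND]
Op 7: route key 97: none >= 97, wrap to smallest pos 47 -> NA
Op 8: remove NC -> ring=[47:NA,77:NE,82:ND]

Answer: NA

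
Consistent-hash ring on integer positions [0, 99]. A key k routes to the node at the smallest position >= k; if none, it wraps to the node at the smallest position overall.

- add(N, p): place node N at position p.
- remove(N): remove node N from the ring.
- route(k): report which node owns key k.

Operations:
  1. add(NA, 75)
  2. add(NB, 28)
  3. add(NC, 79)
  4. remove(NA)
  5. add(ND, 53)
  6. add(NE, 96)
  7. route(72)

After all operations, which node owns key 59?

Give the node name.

Answer: NC

Derivation:
Op 1: add NA@75 -> ring=[75:NA]
Op 2: add NB@28 -> ring=[28:NB,75:NA]
Op 3: add NC@79 -> ring=[28:NB,75:NA,79:NC]
Op 4: remove NA -> ring=[28:NB,79:NC]
Op 5: add ND@53 -> ring=[28:NB,53:ND,79:NC]
Op 6: add NE@96 -> ring=[28:NB,53:ND,79:NC,96:NE]
Op 7: route key 72: smallest pos >= 72 is 79 -> NC
Final route key 59: smallest pos >= 59 is 79 -> NC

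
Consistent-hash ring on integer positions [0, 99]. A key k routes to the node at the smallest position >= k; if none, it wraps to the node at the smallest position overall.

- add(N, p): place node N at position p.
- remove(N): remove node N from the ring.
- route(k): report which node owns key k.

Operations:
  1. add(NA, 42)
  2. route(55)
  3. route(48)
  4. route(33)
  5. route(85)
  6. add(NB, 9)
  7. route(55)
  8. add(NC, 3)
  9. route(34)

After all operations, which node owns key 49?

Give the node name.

Answer: NC

Derivation:
Op 1: add NA@42 -> ring=[42:NA]
Op 2: route key 55: none >= 55, wrap to smallest pos 42 -> NA
Op 3: route key 48: none >= 48, wrap to smallest pos 42 -> NA
Op 4: route key 33: smallest pos >= 33 is 42 -> NA
Op 5: route key 85: none >= 85, wrap to smallest pos 42 -> NA
Op 6: add NB@9 -> ring=[9:NB,42:NA]
Op 7: route key 55: none >= 55, wrap to smallest pos 9 -> NB
Op 8: add NC@3 -> ring=[3:NC,9:NB,42:NA]
Op 9: route key 34: smallest pos >= 34 is 42 -> NA
Final route key 49: none >= 49, wrap to smallest pos 3 -> NC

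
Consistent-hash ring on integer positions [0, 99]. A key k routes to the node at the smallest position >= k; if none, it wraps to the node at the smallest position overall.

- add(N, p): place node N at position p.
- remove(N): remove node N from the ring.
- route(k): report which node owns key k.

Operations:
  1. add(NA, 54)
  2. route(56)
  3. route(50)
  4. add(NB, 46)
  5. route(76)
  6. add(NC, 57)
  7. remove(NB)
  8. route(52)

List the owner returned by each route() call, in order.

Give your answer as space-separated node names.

Op 1: add NA@54 -> ring=[54:NA]
Op 2: route key 56: none >= 56, wrap to smallest pos 54 -> NA
Op 3: route key 50: smallest pos >= 50 is 54 -> NA
Op 4: add NB@46 -> ring=[46:NB,54:NA]
Op 5: route key 76: none >= 76, wrap to smallest pos 46 -> NB
Op 6: add NC@57 -> ring=[46:NB,54:NA,57:NC]
Op 7: remove NB -> ring=[54:NA,57:NC]
Op 8: route key 52: smallest pos >= 52 is 54 -> NA

Answer: NA NA NB NA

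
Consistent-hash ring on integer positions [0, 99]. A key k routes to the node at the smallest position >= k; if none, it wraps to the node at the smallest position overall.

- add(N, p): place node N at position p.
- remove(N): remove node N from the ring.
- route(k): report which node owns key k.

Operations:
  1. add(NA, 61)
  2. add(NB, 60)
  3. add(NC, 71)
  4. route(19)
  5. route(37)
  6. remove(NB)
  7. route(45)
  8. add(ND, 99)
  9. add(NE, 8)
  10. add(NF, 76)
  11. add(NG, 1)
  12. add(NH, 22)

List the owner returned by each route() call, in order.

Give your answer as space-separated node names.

Op 1: add NA@61 -> ring=[61:NA]
Op 2: add NB@60 -> ring=[60:NB,61:NA]
Op 3: add NC@71 -> ring=[60:NB,61:NA,71:NC]
Op 4: route key 19: smallest pos >= 19 is 60 -> NB
Op 5: route key 37: smallest pos >= 37 is 60 -> NB
Op 6: remove NB -> ring=[61:NA,71:NC]
Op 7: route key 45: smallest pos >= 45 is 61 -> NA
Op 8: add ND@99 -> ring=[61:NA,71:NC,99:ND]
Op 9: add NE@8 -> ring=[8:NE,61:NA,71:NC,99:ND]
Op 10: add NF@76 -> ring=[8:NE,61:NA,71:NC,76:NF,99:ND]
Op 11: add NG@1 -> ring=[1:NG,8:NE,61:NA,71:NC,76:NF,99:ND]
Op 12: add NH@22 -> ring=[1:NG,8:NE,22:NH,61:NA,71:NC,76:NF,99:ND]

Answer: NB NB NA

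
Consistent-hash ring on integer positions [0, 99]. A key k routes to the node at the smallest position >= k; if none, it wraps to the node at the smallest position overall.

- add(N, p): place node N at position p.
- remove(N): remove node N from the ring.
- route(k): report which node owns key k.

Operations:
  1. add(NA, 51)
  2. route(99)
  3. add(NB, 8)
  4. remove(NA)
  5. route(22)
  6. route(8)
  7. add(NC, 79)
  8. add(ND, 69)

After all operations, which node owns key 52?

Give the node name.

Answer: ND

Derivation:
Op 1: add NA@51 -> ring=[51:NA]
Op 2: route key 99: none >= 99, wrap to smallest pos 51 -> NA
Op 3: add NB@8 -> ring=[8:NB,51:NA]
Op 4: remove NA -> ring=[8:NB]
Op 5: route key 22: none >= 22, wrap to smallest pos 8 -> NB
Op 6: route key 8: smallest pos >= 8 is 8 -> NB
Op 7: add NC@79 -> ring=[8:NB,79:NC]
Op 8: add ND@69 -> ring=[8:NB,69:ND,79:NC]
Final route key 52: smallest pos >= 52 is 69 -> ND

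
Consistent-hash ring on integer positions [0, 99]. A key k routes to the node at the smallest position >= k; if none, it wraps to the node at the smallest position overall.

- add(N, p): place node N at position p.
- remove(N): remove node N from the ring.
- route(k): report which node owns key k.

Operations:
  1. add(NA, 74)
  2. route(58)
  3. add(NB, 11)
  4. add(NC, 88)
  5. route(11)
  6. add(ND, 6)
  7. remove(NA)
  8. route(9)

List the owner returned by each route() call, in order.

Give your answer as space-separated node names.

Answer: NA NB NB

Derivation:
Op 1: add NA@74 -> ring=[74:NA]
Op 2: route key 58: smallest pos >= 58 is 74 -> NA
Op 3: add NB@11 -> ring=[11:NB,74:NA]
Op 4: add NC@88 -> ring=[11:NB,74:NA,88:NC]
Op 5: route key 11: smallest pos >= 11 is 11 -> NB
Op 6: add ND@6 -> ring=[6:ND,11:NB,74:NA,88:NC]
Op 7: remove NA -> ring=[6:ND,11:NB,88:NC]
Op 8: route key 9: smallest pos >= 9 is 11 -> NB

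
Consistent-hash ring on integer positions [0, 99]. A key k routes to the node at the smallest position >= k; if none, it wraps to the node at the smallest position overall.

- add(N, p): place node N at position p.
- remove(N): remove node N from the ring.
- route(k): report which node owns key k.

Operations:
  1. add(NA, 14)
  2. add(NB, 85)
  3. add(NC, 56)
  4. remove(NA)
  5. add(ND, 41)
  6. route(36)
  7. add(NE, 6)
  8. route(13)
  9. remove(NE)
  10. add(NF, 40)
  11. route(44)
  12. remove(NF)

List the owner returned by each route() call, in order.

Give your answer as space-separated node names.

Op 1: add NA@14 -> ring=[14:NA]
Op 2: add NB@85 -> ring=[14:NA,85:NB]
Op 3: add NC@56 -> ring=[14:NA,56:NC,85:NB]
Op 4: remove NA -> ring=[56:NC,85:NB]
Op 5: add ND@41 -> ring=[41:ND,56:NC,85:NB]
Op 6: route key 36: smallest pos >= 36 is 41 -> ND
Op 7: add NE@6 -> ring=[6:NE,41:ND,56:NC,85:NB]
Op 8: route key 13: smallest pos >= 13 is 41 -> ND
Op 9: remove NE -> ring=[41:ND,56:NC,85:NB]
Op 10: add NF@40 -> ring=[40:NF,41:ND,56:NC,85:NB]
Op 11: route key 44: smallest pos >= 44 is 56 -> NC
Op 12: remove NF -> ring=[41:ND,56:NC,85:NB]

Answer: ND ND NC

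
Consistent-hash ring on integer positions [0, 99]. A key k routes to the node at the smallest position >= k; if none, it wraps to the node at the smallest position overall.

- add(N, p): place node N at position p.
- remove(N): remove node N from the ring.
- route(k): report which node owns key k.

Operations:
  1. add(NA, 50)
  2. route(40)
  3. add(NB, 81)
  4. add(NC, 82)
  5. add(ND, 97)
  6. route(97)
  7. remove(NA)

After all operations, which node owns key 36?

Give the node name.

Answer: NB

Derivation:
Op 1: add NA@50 -> ring=[50:NA]
Op 2: route key 40: smallest pos >= 40 is 50 -> NA
Op 3: add NB@81 -> ring=[50:NA,81:NB]
Op 4: add NC@82 -> ring=[50:NA,81:NB,82:NC]
Op 5: add ND@97 -> ring=[50:NA,81:NB,82:NC,97:ND]
Op 6: route key 97: smallest pos >= 97 is 97 -> ND
Op 7: remove NA -> ring=[81:NB,82:NC,97:ND]
Final route key 36: smallest pos >= 36 is 81 -> NB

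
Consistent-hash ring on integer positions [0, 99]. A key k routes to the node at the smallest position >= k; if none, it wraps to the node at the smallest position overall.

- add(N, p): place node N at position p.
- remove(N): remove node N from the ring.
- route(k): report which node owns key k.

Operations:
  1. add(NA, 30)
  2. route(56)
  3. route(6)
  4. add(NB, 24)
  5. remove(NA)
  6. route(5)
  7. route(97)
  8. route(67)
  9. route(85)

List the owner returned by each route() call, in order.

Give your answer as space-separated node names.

Answer: NA NA NB NB NB NB

Derivation:
Op 1: add NA@30 -> ring=[30:NA]
Op 2: route key 56: none >= 56, wrap to smallest pos 30 -> NA
Op 3: route key 6: smallest pos >= 6 is 30 -> NA
Op 4: add NB@24 -> ring=[24:NB,30:NA]
Op 5: remove NA -> ring=[24:NB]
Op 6: route key 5: smallest pos >= 5 is 24 -> NB
Op 7: route key 97: none >= 97, wrap to smallest pos 24 -> NB
Op 8: route key 67: none >= 67, wrap to smallest pos 24 -> NB
Op 9: route key 85: none >= 85, wrap to smallest pos 24 -> NB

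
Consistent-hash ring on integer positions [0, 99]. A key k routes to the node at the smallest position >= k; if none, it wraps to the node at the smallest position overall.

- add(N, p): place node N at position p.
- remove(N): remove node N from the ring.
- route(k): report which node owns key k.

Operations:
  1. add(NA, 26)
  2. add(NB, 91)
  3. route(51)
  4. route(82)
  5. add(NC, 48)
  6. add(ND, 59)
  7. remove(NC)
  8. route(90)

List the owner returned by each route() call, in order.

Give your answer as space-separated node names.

Op 1: add NA@26 -> ring=[26:NA]
Op 2: add NB@91 -> ring=[26:NA,91:NB]
Op 3: route key 51: smallest pos >= 51 is 91 -> NB
Op 4: route key 82: smallest pos >= 82 is 91 -> NB
Op 5: add NC@48 -> ring=[26:NA,48:NC,91:NB]
Op 6: add ND@59 -> ring=[26:NA,48:NC,59:ND,91:NB]
Op 7: remove NC -> ring=[26:NA,59:ND,91:NB]
Op 8: route key 90: smallest pos >= 90 is 91 -> NB

Answer: NB NB NB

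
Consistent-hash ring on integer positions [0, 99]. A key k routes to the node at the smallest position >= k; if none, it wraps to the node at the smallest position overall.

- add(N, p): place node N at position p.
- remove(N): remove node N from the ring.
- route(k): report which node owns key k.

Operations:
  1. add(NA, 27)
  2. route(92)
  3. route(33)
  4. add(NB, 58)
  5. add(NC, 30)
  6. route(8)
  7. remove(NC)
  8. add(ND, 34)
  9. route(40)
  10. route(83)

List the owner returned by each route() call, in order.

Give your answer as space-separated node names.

Op 1: add NA@27 -> ring=[27:NA]
Op 2: route key 92: none >= 92, wrap to smallest pos 27 -> NA
Op 3: route key 33: none >= 33, wrap to smallest pos 27 -> NA
Op 4: add NB@58 -> ring=[27:NA,58:NB]
Op 5: add NC@30 -> ring=[27:NA,30:NC,58:NB]
Op 6: route key 8: smallest pos >= 8 is 27 -> NA
Op 7: remove NC -> ring=[27:NA,58:NB]
Op 8: add ND@34 -> ring=[27:NA,34:ND,58:NB]
Op 9: route key 40: smallest pos >= 40 is 58 -> NB
Op 10: route key 83: none >= 83, wrap to smallest pos 27 -> NA

Answer: NA NA NA NB NA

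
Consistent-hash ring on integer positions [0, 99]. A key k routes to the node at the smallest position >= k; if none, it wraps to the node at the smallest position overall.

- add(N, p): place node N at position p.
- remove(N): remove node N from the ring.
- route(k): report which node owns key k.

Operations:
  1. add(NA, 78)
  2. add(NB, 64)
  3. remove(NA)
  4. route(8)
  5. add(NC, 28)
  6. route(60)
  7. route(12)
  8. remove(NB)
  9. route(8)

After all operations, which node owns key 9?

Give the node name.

Op 1: add NA@78 -> ring=[78:NA]
Op 2: add NB@64 -> ring=[64:NB,78:NA]
Op 3: remove NA -> ring=[64:NB]
Op 4: route key 8: smallest pos >= 8 is 64 -> NB
Op 5: add NC@28 -> ring=[28:NC,64:NB]
Op 6: route key 60: smallest pos >= 60 is 64 -> NB
Op 7: route key 12: smallest pos >= 12 is 28 -> NC
Op 8: remove NB -> ring=[28:NC]
Op 9: route key 8: smallest pos >= 8 is 28 -> NC
Final route key 9: smallest pos >= 9 is 28 -> NC

Answer: NC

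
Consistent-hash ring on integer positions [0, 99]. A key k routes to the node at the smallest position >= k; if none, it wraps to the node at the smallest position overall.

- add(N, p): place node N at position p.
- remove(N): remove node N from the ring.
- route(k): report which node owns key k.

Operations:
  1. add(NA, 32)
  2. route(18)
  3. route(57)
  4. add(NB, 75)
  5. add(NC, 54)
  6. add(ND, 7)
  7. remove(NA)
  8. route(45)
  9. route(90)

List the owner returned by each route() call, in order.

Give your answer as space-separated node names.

Answer: NA NA NC ND

Derivation:
Op 1: add NA@32 -> ring=[32:NA]
Op 2: route key 18: smallest pos >= 18 is 32 -> NA
Op 3: route key 57: none >= 57, wrap to smallest pos 32 -> NA
Op 4: add NB@75 -> ring=[32:NA,75:NB]
Op 5: add NC@54 -> ring=[32:NA,54:NC,75:NB]
Op 6: add ND@7 -> ring=[7:ND,32:NA,54:NC,75:NB]
Op 7: remove NA -> ring=[7:ND,54:NC,75:NB]
Op 8: route key 45: smallest pos >= 45 is 54 -> NC
Op 9: route key 90: none >= 90, wrap to smallest pos 7 -> ND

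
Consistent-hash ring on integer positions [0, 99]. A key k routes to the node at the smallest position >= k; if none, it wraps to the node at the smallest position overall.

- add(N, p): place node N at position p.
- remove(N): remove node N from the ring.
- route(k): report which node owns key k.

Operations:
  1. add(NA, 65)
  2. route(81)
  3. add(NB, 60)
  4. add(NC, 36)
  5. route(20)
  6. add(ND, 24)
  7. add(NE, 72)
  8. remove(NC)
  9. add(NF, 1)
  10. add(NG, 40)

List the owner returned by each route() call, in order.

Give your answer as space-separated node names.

Answer: NA NC

Derivation:
Op 1: add NA@65 -> ring=[65:NA]
Op 2: route key 81: none >= 81, wrap to smallest pos 65 -> NA
Op 3: add NB@60 -> ring=[60:NB,65:NA]
Op 4: add NC@36 -> ring=[36:NC,60:NB,65:NA]
Op 5: route key 20: smallest pos >= 20 is 36 -> NC
Op 6: add ND@24 -> ring=[24:ND,36:NC,60:NB,65:NA]
Op 7: add NE@72 -> ring=[24:ND,36:NC,60:NB,65:NA,72:NE]
Op 8: remove NC -> ring=[24:ND,60:NB,65:NA,72:NE]
Op 9: add NF@1 -> ring=[1:NF,24:ND,60:NB,65:NA,72:NE]
Op 10: add NG@40 -> ring=[1:NF,24:ND,40:NG,60:NB,65:NA,72:NE]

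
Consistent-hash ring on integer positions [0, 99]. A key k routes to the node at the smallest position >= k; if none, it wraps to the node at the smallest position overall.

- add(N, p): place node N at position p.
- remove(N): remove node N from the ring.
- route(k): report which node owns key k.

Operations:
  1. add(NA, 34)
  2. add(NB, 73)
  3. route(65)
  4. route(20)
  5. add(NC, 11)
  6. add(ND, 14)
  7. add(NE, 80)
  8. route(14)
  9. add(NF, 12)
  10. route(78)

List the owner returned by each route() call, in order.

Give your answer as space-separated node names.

Op 1: add NA@34 -> ring=[34:NA]
Op 2: add NB@73 -> ring=[34:NA,73:NB]
Op 3: route key 65: smallest pos >= 65 is 73 -> NB
Op 4: route key 20: smallest pos >= 20 is 34 -> NA
Op 5: add NC@11 -> ring=[11:NC,34:NA,73:NB]
Op 6: add ND@14 -> ring=[11:NC,14:ND,34:NA,73:NB]
Op 7: add NE@80 -> ring=[11:NC,14:ND,34:NA,73:NB,80:NE]
Op 8: route key 14: smallest pos >= 14 is 14 -> ND
Op 9: add NF@12 -> ring=[11:NC,12:NF,14:ND,34:NA,73:NB,80:NE]
Op 10: route key 78: smallest pos >= 78 is 80 -> NE

Answer: NB NA ND NE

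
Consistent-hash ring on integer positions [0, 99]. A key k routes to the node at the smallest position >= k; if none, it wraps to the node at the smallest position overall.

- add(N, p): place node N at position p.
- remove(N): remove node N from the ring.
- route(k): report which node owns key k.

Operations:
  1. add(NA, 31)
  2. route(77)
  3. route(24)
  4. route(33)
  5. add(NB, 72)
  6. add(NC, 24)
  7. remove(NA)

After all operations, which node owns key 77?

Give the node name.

Answer: NC

Derivation:
Op 1: add NA@31 -> ring=[31:NA]
Op 2: route key 77: none >= 77, wrap to smallest pos 31 -> NA
Op 3: route key 24: smallest pos >= 24 is 31 -> NA
Op 4: route key 33: none >= 33, wrap to smallest pos 31 -> NA
Op 5: add NB@72 -> ring=[31:NA,72:NB]
Op 6: add NC@24 -> ring=[24:NC,31:NA,72:NB]
Op 7: remove NA -> ring=[24:NC,72:NB]
Final route key 77: none >= 77, wrap to smallest pos 24 -> NC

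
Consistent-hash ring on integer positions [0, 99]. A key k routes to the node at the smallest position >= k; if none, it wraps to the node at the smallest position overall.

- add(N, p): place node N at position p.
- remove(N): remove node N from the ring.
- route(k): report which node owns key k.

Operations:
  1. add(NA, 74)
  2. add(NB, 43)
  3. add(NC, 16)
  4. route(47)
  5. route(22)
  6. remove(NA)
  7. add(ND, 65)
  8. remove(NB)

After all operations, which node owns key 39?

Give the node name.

Op 1: add NA@74 -> ring=[74:NA]
Op 2: add NB@43 -> ring=[43:NB,74:NA]
Op 3: add NC@16 -> ring=[16:NC,43:NB,74:NA]
Op 4: route key 47: smallest pos >= 47 is 74 -> NA
Op 5: route key 22: smallest pos >= 22 is 43 -> NB
Op 6: remove NA -> ring=[16:NC,43:NB]
Op 7: add ND@65 -> ring=[16:NC,43:NB,65:ND]
Op 8: remove NB -> ring=[16:NC,65:ND]
Final route key 39: smallest pos >= 39 is 65 -> ND

Answer: ND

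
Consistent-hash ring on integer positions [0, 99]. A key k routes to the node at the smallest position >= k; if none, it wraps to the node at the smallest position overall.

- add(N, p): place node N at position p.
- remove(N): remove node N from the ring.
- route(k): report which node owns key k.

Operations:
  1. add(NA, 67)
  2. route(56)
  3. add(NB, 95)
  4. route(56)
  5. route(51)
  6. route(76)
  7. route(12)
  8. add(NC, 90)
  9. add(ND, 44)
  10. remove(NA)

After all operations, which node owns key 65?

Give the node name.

Op 1: add NA@67 -> ring=[67:NA]
Op 2: route key 56: smallest pos >= 56 is 67 -> NA
Op 3: add NB@95 -> ring=[67:NA,95:NB]
Op 4: route key 56: smallest pos >= 56 is 67 -> NA
Op 5: route key 51: smallest pos >= 51 is 67 -> NA
Op 6: route key 76: smallest pos >= 76 is 95 -> NB
Op 7: route key 12: smallest pos >= 12 is 67 -> NA
Op 8: add NC@90 -> ring=[67:NA,90:NC,95:NB]
Op 9: add ND@44 -> ring=[44:ND,67:NA,90:NC,95:NB]
Op 10: remove NA -> ring=[44:ND,90:NC,95:NB]
Final route key 65: smallest pos >= 65 is 90 -> NC

Answer: NC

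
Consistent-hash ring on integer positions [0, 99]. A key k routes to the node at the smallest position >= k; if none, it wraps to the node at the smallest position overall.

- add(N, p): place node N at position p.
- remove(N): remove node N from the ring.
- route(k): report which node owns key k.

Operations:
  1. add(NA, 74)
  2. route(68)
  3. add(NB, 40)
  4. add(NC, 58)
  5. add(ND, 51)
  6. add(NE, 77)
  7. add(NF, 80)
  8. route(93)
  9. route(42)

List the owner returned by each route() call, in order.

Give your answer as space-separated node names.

Op 1: add NA@74 -> ring=[74:NA]
Op 2: route key 68: smallest pos >= 68 is 74 -> NA
Op 3: add NB@40 -> ring=[40:NB,74:NA]
Op 4: add NC@58 -> ring=[40:NB,58:NC,74:NA]
Op 5: add ND@51 -> ring=[40:NB,51:ND,58:NC,74:NA]
Op 6: add NE@77 -> ring=[40:NB,51:ND,58:NC,74:NA,77:NE]
Op 7: add NF@80 -> ring=[40:NB,51:ND,58:NC,74:NA,77:NE,80:NF]
Op 8: route key 93: none >= 93, wrap to smallest pos 40 -> NB
Op 9: route key 42: smallest pos >= 42 is 51 -> ND

Answer: NA NB ND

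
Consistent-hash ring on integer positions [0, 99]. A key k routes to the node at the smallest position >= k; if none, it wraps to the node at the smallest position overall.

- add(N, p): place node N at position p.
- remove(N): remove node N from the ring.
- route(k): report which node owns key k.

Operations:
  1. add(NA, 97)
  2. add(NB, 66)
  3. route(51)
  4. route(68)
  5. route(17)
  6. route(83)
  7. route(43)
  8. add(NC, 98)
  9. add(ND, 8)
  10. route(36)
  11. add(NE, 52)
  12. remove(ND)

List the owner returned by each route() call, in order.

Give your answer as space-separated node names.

Op 1: add NA@97 -> ring=[97:NA]
Op 2: add NB@66 -> ring=[66:NB,97:NA]
Op 3: route key 51: smallest pos >= 51 is 66 -> NB
Op 4: route key 68: smallest pos >= 68 is 97 -> NA
Op 5: route key 17: smallest pos >= 17 is 66 -> NB
Op 6: route key 83: smallest pos >= 83 is 97 -> NA
Op 7: route key 43: smallest pos >= 43 is 66 -> NB
Op 8: add NC@98 -> ring=[66:NB,97:NA,98:NC]
Op 9: add ND@8 -> ring=[8:ND,66:NB,97:NA,98:NC]
Op 10: route key 36: smallest pos >= 36 is 66 -> NB
Op 11: add NE@52 -> ring=[8:ND,52:NE,66:NB,97:NA,98:NC]
Op 12: remove ND -> ring=[52:NE,66:NB,97:NA,98:NC]

Answer: NB NA NB NA NB NB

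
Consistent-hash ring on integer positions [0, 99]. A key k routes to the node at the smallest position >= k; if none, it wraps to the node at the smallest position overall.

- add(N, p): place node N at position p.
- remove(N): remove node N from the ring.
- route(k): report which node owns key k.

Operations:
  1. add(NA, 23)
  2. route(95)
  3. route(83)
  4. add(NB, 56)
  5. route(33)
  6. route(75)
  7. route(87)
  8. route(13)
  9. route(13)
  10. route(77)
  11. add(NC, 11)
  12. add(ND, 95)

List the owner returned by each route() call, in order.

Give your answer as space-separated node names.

Answer: NA NA NB NA NA NA NA NA

Derivation:
Op 1: add NA@23 -> ring=[23:NA]
Op 2: route key 95: none >= 95, wrap to smallest pos 23 -> NA
Op 3: route key 83: none >= 83, wrap to smallest pos 23 -> NA
Op 4: add NB@56 -> ring=[23:NA,56:NB]
Op 5: route key 33: smallest pos >= 33 is 56 -> NB
Op 6: route key 75: none >= 75, wrap to smallest pos 23 -> NA
Op 7: route key 87: none >= 87, wrap to smallest pos 23 -> NA
Op 8: route key 13: smallest pos >= 13 is 23 -> NA
Op 9: route key 13: smallest pos >= 13 is 23 -> NA
Op 10: route key 77: none >= 77, wrap to smallest pos 23 -> NA
Op 11: add NC@11 -> ring=[11:NC,23:NA,56:NB]
Op 12: add ND@95 -> ring=[11:NC,23:NA,56:NB,95:ND]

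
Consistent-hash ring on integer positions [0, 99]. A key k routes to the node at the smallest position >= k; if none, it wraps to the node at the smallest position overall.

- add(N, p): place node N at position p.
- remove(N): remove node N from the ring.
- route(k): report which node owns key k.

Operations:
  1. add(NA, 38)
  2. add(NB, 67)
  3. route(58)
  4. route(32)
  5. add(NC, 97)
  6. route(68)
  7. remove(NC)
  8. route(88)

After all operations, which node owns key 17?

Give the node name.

Op 1: add NA@38 -> ring=[38:NA]
Op 2: add NB@67 -> ring=[38:NA,67:NB]
Op 3: route key 58: smallest pos >= 58 is 67 -> NB
Op 4: route key 32: smallest pos >= 32 is 38 -> NA
Op 5: add NC@97 -> ring=[38:NA,67:NB,97:NC]
Op 6: route key 68: smallest pos >= 68 is 97 -> NC
Op 7: remove NC -> ring=[38:NA,67:NB]
Op 8: route key 88: none >= 88, wrap to smallest pos 38 -> NA
Final route key 17: smallest pos >= 17 is 38 -> NA

Answer: NA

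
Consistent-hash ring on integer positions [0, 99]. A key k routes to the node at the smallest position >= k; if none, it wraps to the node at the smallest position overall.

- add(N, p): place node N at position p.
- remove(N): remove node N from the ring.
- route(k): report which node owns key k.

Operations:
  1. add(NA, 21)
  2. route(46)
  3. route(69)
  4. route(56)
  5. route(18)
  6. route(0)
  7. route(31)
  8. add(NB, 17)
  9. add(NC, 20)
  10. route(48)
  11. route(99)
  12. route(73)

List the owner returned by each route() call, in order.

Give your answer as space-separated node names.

Op 1: add NA@21 -> ring=[21:NA]
Op 2: route key 46: none >= 46, wrap to smallest pos 21 -> NA
Op 3: route key 69: none >= 69, wrap to smallest pos 21 -> NA
Op 4: route key 56: none >= 56, wrap to smallest pos 21 -> NA
Op 5: route key 18: smallest pos >= 18 is 21 -> NA
Op 6: route key 0: smallest pos >= 0 is 21 -> NA
Op 7: route key 31: none >= 31, wrap to smallest pos 21 -> NA
Op 8: add NB@17 -> ring=[17:NB,21:NA]
Op 9: add NC@20 -> ring=[17:NB,20:NC,21:NA]
Op 10: route key 48: none >= 48, wrap to smallest pos 17 -> NB
Op 11: route key 99: none >= 99, wrap to smallest pos 17 -> NB
Op 12: route key 73: none >= 73, wrap to smallest pos 17 -> NB

Answer: NA NA NA NA NA NA NB NB NB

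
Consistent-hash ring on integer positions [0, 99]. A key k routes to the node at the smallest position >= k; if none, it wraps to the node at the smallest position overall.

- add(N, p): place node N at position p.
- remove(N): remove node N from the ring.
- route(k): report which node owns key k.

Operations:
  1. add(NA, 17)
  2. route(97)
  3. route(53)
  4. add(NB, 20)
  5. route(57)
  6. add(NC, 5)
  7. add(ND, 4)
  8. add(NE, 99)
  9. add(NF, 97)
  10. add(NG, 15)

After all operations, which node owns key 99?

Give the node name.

Op 1: add NA@17 -> ring=[17:NA]
Op 2: route key 97: none >= 97, wrap to smallest pos 17 -> NA
Op 3: route key 53: none >= 53, wrap to smallest pos 17 -> NA
Op 4: add NB@20 -> ring=[17:NA,20:NB]
Op 5: route key 57: none >= 57, wrap to smallest pos 17 -> NA
Op 6: add NC@5 -> ring=[5:NC,17:NA,20:NB]
Op 7: add ND@4 -> ring=[4:ND,5:NC,17:NA,20:NB]
Op 8: add NE@99 -> ring=[4:ND,5:NC,17:NA,20:NB,99:NE]
Op 9: add NF@97 -> ring=[4:ND,5:NC,17:NA,20:NB,97:NF,99:NE]
Op 10: add NG@15 -> ring=[4:ND,5:NC,15:NG,17:NA,20:NB,97:NF,99:NE]
Final route key 99: smallest pos >= 99 is 99 -> NE

Answer: NE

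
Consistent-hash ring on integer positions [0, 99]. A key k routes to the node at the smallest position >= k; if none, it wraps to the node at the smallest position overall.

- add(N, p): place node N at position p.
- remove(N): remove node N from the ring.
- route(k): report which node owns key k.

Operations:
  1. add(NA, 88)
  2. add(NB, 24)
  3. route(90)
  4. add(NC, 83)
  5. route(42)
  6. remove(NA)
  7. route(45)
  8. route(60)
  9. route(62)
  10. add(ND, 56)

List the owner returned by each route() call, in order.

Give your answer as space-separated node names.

Op 1: add NA@88 -> ring=[88:NA]
Op 2: add NB@24 -> ring=[24:NB,88:NA]
Op 3: route key 90: none >= 90, wrap to smallest pos 24 -> NB
Op 4: add NC@83 -> ring=[24:NB,83:NC,88:NA]
Op 5: route key 42: smallest pos >= 42 is 83 -> NC
Op 6: remove NA -> ring=[24:NB,83:NC]
Op 7: route key 45: smallest pos >= 45 is 83 -> NC
Op 8: route key 60: smallest pos >= 60 is 83 -> NC
Op 9: route key 62: smallest pos >= 62 is 83 -> NC
Op 10: add ND@56 -> ring=[24:NB,56:ND,83:NC]

Answer: NB NC NC NC NC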